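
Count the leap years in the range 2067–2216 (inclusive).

Years divisible by 4: 2068, 2072, …, 2216 — 38 in all.
Of these, 2100, 2200 are divisible by 100 but not 400, so not leap.
Leap years: 38 − 2 = 36.

36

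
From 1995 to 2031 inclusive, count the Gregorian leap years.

Years divisible by 4 in [1995, 2031]: 1996, 2000, 2004, 2008, 2012, 2016, 2020, 2024, 2028.
2000 is divisible by 400, so still leap.
No century exceptions apply. Count: 9.

9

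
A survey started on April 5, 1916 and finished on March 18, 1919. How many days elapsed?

1077

Day-of-year of April 5, 1916: 96.
Day-of-year of March 18, 1919: 77.
1916 has 366 days, so 366 − 96 = 270 days remain in 1916.
Full years: 1917: 365; 1918: 365. Sum = 730.
Total: 270 + 730 + 77 = 1077 days.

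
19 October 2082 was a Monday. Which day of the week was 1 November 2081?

Count forward from the earlier date (November 1, 2081) to the later (October 19, 2082):
November 2081: 30 − 1 = 29 days remain.
Then 10 full months totalling 304 days.
October 1–19, 2082: 19 days.
Total: 29 + 304 + 19 = 352 days.
352 mod 7 = 2, so 2 days before Monday is Saturday.

Saturday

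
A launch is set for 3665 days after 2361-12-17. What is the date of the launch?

2371-12-30

Count 3665 days after December 17, 2361:
From December 17, 2361 to December 17, 2371: 10 years, of which 2 contain a Feb 29 — 8×365 + 2×366 = 3652 days.
Within December 2371: 30 − 17 = 13 days.
Total: 3665 days.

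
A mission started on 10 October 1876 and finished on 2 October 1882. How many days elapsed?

2183

Day-of-year of October 10, 1876: 284.
Day-of-year of October 2, 1882: 275.
1876 has 366 days, so 366 − 284 = 82 days remain in 1876.
Full years: 1877: 365; 1878: 365; 1879: 365; 1880: 366; 1881: 365. Sum = 1826.
Total: 82 + 1826 + 275 = 2183 days.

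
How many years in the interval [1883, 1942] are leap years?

14

Years divisible by 4: 1884, 1888, …, 1940 — 15 in all.
Of these, 1900 is divisible by 100 but not 400, so not leap.
Leap years: 15 − 1 = 14.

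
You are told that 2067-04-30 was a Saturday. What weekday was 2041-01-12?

Saturday

Count forward from the earlier date (January 12, 2041) to the later (April 30, 2067):
Day-of-year of January 12, 2041: 12.
Day-of-year of April 30, 2067: 120.
2041 has 365 days, so 365 − 12 = 353 days remain in 2041.
Full years 2042–2066: 19 common + 6 leap = 19×365 + 6×366 = 9131 days.
Total: 353 + 9131 + 120 = 9604 days.
9604 is a multiple of 7, so 2041-01-12 falls on the same weekday: Saturday.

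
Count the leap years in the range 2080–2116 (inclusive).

Years divisible by 4 in [2080, 2116]: 2080, 2084, 2088, 2092, 2096, 2100, 2104, 2108, 2112, 2116.
Of these, 2100 is divisible by 100 but not 400, so not leap.
Leap years: 10 − 1 = 9.

9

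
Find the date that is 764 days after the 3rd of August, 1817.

the 6th of September, 1819

Count 764 days after August 3, 1817:
August 1817: 31 − 3 = 28 days remain.
Then 24 full months totalling 730 days.
September 1–6, 1819: 6 days.
Total: 28 + 730 + 6 = 764 days.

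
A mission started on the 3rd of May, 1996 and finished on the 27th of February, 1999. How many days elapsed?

Day-of-year of May 3, 1996: 124.
Day-of-year of February 27, 1999: 58.
1996 has 366 days, so 366 − 124 = 242 days remain in 1996.
Full years: 1997: 365; 1998: 365. Sum = 730.
Total: 242 + 730 + 58 = 1030 days.

1030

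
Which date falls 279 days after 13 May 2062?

16 February 2063

Count 279 days after May 13, 2062:
May 2062: 31 − 13 = 18 days remain.
Then June (30), July (31), August (31), September (30), October (31), November (30), December (31), January (31): 30 + 31 + 31 + 30 + 31 + 30 + 31 + 31 = 245 days.
February 1–16, 2063: 16 days (2063 is not a leap year).
Residual: 279 days.
Total: 279 days.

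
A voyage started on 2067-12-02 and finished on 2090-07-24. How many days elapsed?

Day-of-year of December 2, 2067: 336.
Day-of-year of July 24, 2090: 205.
2067 has 365 days, so 365 − 336 = 29 days remain in 2067.
Full years 2068–2089: 16 common + 6 leap = 16×365 + 6×366 = 8036 days.
Total: 29 + 8036 + 205 = 8270 days.

8270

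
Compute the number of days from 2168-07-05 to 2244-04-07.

Day-of-year of July 5, 2168: 187.
Day-of-year of April 7, 2244: 98.
2168 has 366 days, so 366 − 187 = 179 days remain in 2168.
Full years 2169–2243: 58 common + 17 leap = 58×365 + 17×366 = 27392 days.
Total: 179 + 27392 + 98 = 27669 days.

27669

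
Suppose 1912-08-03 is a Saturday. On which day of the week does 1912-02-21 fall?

Count forward from the earlier date (February 21, 1912) to the later (August 3, 1912):
February 1912: 29 − 21 = 8 days remain (1912 is a leap year, so February has 29 days).
Then March (31), April (30), May (31), June (30), July (31): 31 + 30 + 31 + 30 + 31 = 153 days.
August 1–3, 1912: 3 days.
Total: 8 + 153 + 3 = 164 days.
164 mod 7 = 3, so 3 days before Saturday is Wednesday.

Wednesday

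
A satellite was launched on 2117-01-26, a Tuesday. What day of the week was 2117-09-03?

January 2117: 31 − 26 = 5 days remain.
Then February 2117 (28), March (31), April (30), May (31), June (30), July (31), August (31): 28 + 31 + 30 + 31 + 30 + 31 + 31 = 212 days.
September 1–3, 2117: 3 days.
Total: 5 + 212 + 3 = 220 days.
220 mod 7 = 3, so 3 days after Tuesday is Friday.

Friday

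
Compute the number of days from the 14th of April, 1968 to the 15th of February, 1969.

Day-of-year of April 14, 1968: 105.
Day-of-year of February 15, 1969: 46.
1968 has 366 days, so 366 − 105 = 261 days remain in 1968.
Total: 261 + 46 = 307 days.

307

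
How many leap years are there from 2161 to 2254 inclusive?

Years divisible by 4: 2164, 2168, …, 2252 — 23 in all.
Of these, 2200 is divisible by 100 but not 400, so not leap.
Leap years: 23 − 1 = 22.

22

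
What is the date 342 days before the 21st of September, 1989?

the 14th of October, 1988

Count 342 days before September 21, 1989:
October 1988: 31 − 14 = 17 days remain.
Then 10 full months totalling 304 days.
September 1–21, 1989: 21 days.
Residual: 342 days.
Total: 342 days.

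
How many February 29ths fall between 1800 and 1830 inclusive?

Years divisible by 4 in [1800, 1830]: 1800, 1804, 1808, 1812, 1816, 1820, 1824, 1828.
Of these, 1800 is divisible by 100 but not 400, so not leap.
Leap years: 8 − 1 = 7.

7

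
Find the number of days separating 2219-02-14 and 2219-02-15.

Within February 2219: 15 − 14 = 1 day.

1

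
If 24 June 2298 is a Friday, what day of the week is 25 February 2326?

From June 24, 2298 to June 24, 2325: 27 years, of which 6 contain a Feb 29 — 21×365 + 6×366 = 9861 days.
(2300 is not a leap year (divisible by 100 but not 400).)
June 2325: 30 − 24 = 6 days remain.
Then July (31), August (31), September (30), October (31), November (30), December (31), January (31): 31 + 31 + 30 + 31 + 30 + 31 + 31 = 215 days.
February 1–25, 2326: 25 days (2326 is not a leap year).
Residual: 246 days.
Total: 10107 days.
10107 mod 7 = 6, so 6 days after Friday is Thursday.

Thursday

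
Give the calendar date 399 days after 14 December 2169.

17 January 2171

Count 399 days after December 14, 2169:
Day-of-year of December 14, 2169: 348.
Day-of-year of January 17, 2171: 17.
2169 has 365 days, so 365 − 348 = 17 days remain in 2169.
Full years: 2170: 365. Sum = 365.
Total: 17 + 365 + 17 = 399 days.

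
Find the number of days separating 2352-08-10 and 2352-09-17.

August 2352: 31 − 10 = 21 days remain.
September 1–17, 2352: 17 days.
Total: 21 + 17 = 38 days.

38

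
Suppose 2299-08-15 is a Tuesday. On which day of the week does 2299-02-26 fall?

Count forward from the earlier date (February 26, 2299) to the later (August 15, 2299):
February 2299: 28 − 26 = 2 days remain (2299 is not a leap year, so February has 28 days).
Then March (31), April (30), May (31), June (30), July (31): 31 + 30 + 31 + 30 + 31 = 153 days.
August 1–15, 2299: 15 days.
Total: 2 + 153 + 15 = 170 days.
170 mod 7 = 2, so 2 days before Tuesday is Sunday.

Sunday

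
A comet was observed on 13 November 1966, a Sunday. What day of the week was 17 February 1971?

Day-of-year of November 13, 1966: 317.
Day-of-year of February 17, 1971: 48.
1966 has 365 days, so 365 − 317 = 48 days remain in 1966.
Full years: 1967: 365; 1968: 366; 1969: 365; 1970: 365. Sum = 1461.
Total: 48 + 1461 + 48 = 1557 days.
1557 mod 7 = 3, so 3 days after Sunday is Wednesday.

Wednesday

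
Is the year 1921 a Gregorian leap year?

1921 is not a leap year.

No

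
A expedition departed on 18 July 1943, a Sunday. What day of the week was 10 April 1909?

Count forward from the earlier date (April 10, 1909) to the later (July 18, 1943):
Day-of-year of April 10, 1909: 100.
Day-of-year of July 18, 1943: 199.
1909 has 365 days, so 365 − 100 = 265 days remain in 1909.
Full years 1910–1942: 25 common + 8 leap = 25×365 + 8×366 = 12053 days.
Total: 265 + 12053 + 199 = 12517 days.
12517 mod 7 = 1, so 1 day before Sunday is Saturday.

Saturday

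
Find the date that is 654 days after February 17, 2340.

December 2, 2341

Count 654 days after February 17, 2340:
February 17, 2340 → February 17, 2341: 366 days (2340 is a leap year).
February 2341: 28 − 17 = 11 days remain (2341 is not a leap year, so February has 28 days).
Then 9 full months totalling 275 days.
December 1–2, 2341: 2 days.
Residual: 288 days.
Total: 654 days.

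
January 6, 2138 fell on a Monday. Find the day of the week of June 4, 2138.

January 2138: 31 − 6 = 25 days remain.
Then February 2138 (28), March (31), April (30), May (31): 28 + 31 + 30 + 31 = 120 days.
June 1–4, 2138: 4 days.
Total: 25 + 120 + 4 = 149 days.
149 mod 7 = 2, so 2 days after Monday is Wednesday.

Wednesday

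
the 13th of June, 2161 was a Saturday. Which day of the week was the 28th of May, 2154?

Count forward from the earlier date (May 28, 2154) to the later (June 13, 2161):
From May 28, 2154 to May 28, 2161: 7 years, of which 2 contain a Feb 29 — 5×365 + 2×366 = 2557 days.
May 2161: 31 − 28 = 3 days remain.
June 1–13, 2161: 13 days.
Residual: 16 days.
Total: 2573 days.
2573 mod 7 = 4, so 4 days before Saturday is Tuesday.

Tuesday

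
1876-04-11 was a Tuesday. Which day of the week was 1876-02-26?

Saturday

Count forward from the earlier date (February 26, 1876) to the later (April 11, 1876):
February 1876: 29 − 26 = 3 days remain (1876 is a leap year, so February has 29 days).
Then March (31): 31 days.
April 1–11, 1876: 11 days.
Total: 3 + 31 + 11 = 45 days.
45 mod 7 = 3, so 3 days before Tuesday is Saturday.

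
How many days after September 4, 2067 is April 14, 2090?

8258

Day-of-year of September 4, 2067: 247.
Day-of-year of April 14, 2090: 104.
2067 has 365 days, so 365 − 247 = 118 days remain in 2067.
Full years 2068–2089: 16 common + 6 leap = 16×365 + 6×366 = 8036 days.
Total: 118 + 8036 + 104 = 8258 days.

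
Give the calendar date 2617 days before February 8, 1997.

December 10, 1989

Count 2617 days before February 8, 1997:
From December 10, 1989 to December 10, 1996: 7 years, of which 2 contain a Feb 29 — 5×365 + 2×366 = 2557 days.
December 1996: 31 − 10 = 21 days remain.
Then January (31): 31 days.
February 1–8, 1997: 8 days (1997 is not a leap year).
Residual: 60 days.
Total: 2617 days.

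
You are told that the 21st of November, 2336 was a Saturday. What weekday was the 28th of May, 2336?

Thursday

Count forward from the earlier date (May 28, 2336) to the later (November 21, 2336):
May 2336: 31 − 28 = 3 days remain.
Then June (30), July (31), August (31), September (30), October (31): 30 + 31 + 31 + 30 + 31 = 153 days.
November 1–21, 2336: 21 days.
Total: 3 + 153 + 21 = 177 days.
177 mod 7 = 2, so 2 days before Saturday is Thursday.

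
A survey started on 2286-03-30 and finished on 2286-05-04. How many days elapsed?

35

March 2286: 31 − 30 = 1 day remains.
Then April (30): 30 days.
May 1–4, 2286: 4 days.
Total: 1 + 30 + 4 = 35 days.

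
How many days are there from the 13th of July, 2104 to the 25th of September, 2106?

804

Day-of-year of July 13, 2104: 195.
Day-of-year of September 25, 2106: 268.
2104 has 366 days, so 366 − 195 = 171 days remain in 2104.
Full years: 2105: 365. Sum = 365.
Total: 171 + 365 + 268 = 804 days.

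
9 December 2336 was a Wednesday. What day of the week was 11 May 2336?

Count forward from the earlier date (May 11, 2336) to the later (December 9, 2336):
May 2336: 31 − 11 = 20 days remain.
Then June (30), July (31), August (31), September (30), October (31), November (30): 30 + 31 + 31 + 30 + 31 + 30 = 183 days.
December 1–9, 2336: 9 days.
Total: 20 + 183 + 9 = 212 days.
212 mod 7 = 2, so 2 days before Wednesday is Monday.

Monday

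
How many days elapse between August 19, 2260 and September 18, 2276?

Day-of-year of August 19, 2260: 232.
Day-of-year of September 18, 2276: 262.
2260 has 366 days, so 366 − 232 = 134 days remain in 2260.
Full years 2261–2275: 12 common + 3 leap = 12×365 + 3×366 = 5478 days.
Total: 134 + 5478 + 262 = 5874 days.

5874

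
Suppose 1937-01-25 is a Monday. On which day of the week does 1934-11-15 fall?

Count forward from the earlier date (November 15, 1934) to the later (January 25, 1937):
November 15, 1934 → November 15, 1935: 365 days.
November 15, 1935 → November 15, 1936: 366 days (1936 is a leap year).
November 1936: 30 − 15 = 15 days remain.
Then December (31): 31 days.
January 1–25, 1937: 25 days.
Residual: 71 days.
Total: 802 days.
802 mod 7 = 4, so 4 days before Monday is Thursday.

Thursday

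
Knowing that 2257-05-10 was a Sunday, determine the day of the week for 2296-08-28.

From May 10, 2257 to May 10, 2296: 39 years, of which 10 contain a Feb 29 — 29×365 + 10×366 = 14245 days.
May 2296: 31 − 10 = 21 days remain.
Then June (30), July (31): 30 + 31 = 61 days.
August 1–28, 2296: 28 days.
Residual: 110 days.
Total: 14355 days.
14355 mod 7 = 5, so 5 days after Sunday is Friday.

Friday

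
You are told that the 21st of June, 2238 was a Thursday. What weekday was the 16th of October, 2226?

Monday

Count forward from the earlier date (October 16, 2226) to the later (June 21, 2238):
Day-of-year of October 16, 2226: 289.
Day-of-year of June 21, 2238: 172.
2226 has 365 days, so 365 − 289 = 76 days remain in 2226.
Full years 2227–2237: 8 common + 3 leap = 8×365 + 3×366 = 4018 days.
Total: 76 + 4018 + 172 = 4266 days.
4266 mod 7 = 3, so 3 days before Thursday is Monday.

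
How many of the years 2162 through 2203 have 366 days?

9

Years divisible by 4 in [2162, 2203]: 2164, 2168, 2172, 2176, 2180, 2184, 2188, 2192, 2196, 2200.
Of these, 2200 is divisible by 100 but not 400, so not leap.
Leap years: 10 − 1 = 9.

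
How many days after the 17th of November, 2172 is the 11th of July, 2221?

17767

From November 17, 2172 to November 17, 2220: 48 years, of which 11 contain a Feb 29 — 37×365 + 11×366 = 17531 days.
(2200 is not a leap year (divisible by 100 but not 400).)
November 2220: 30 − 17 = 13 days remain.
Then December (31), January (31), February 2221 (28), March (31), April (30), May (31), June (30): 31 + 31 + 28 + 31 + 30 + 31 + 30 = 212 days.
July 1–11, 2221: 11 days.
Residual: 236 days.
Total: 17767 days.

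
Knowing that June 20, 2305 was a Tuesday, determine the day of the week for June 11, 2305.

Sunday

Count forward from the earlier date (June 11, 2305) to the later (June 20, 2305):
Within June 2305: 20 − 11 = 9 days.
9 mod 7 = 2, so 2 days before Tuesday is Sunday.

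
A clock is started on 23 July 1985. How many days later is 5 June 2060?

From July 23, 1985 to July 23, 2059: 74 years, of which 18 contain a Feb 29 — 56×365 + 18×366 = 27028 days.
(2000 is a leap year (divisible by 400).)
July 2059: 31 − 23 = 8 days remain.
Then 10 full months totalling 305 days.
June 1–5, 2060: 5 days.
Residual: 318 days.
Total: 27346 days.

27346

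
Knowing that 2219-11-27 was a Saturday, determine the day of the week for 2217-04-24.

Count forward from the earlier date (April 24, 2217) to the later (November 27, 2219):
April 24, 2217 → April 24, 2218: 365 days.
April 24, 2218 → April 24, 2219: 365 days.
April 2219: 30 − 24 = 6 days remain.
Then May (31), June (30), July (31), August (31), September (30), October (31): 31 + 30 + 31 + 31 + 30 + 31 = 184 days.
November 1–27, 2219: 27 days.
Residual: 217 days.
Total: 947 days.
947 mod 7 = 2, so 2 days before Saturday is Thursday.

Thursday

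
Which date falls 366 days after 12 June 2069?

13 June 2070

Count 366 days after June 12, 2069:
June 12, 2069 → June 12, 2070: 365 days.
Within June 2070: 13 − 12 = 1 day.
Total: 366 days.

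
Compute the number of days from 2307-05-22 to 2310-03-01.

1014

May 22, 2307 → May 22, 2308: 366 days (2308 is a leap year).
May 22, 2308 → May 22, 2309: 365 days.
May 2309: 31 − 22 = 9 days remain.
Then 9 full months totalling 273 days.
March 1, 2310: 1 day.
Residual: 283 days.
Total: 1014 days.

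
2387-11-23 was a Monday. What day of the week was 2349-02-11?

Friday

Count forward from the earlier date (February 11, 2349) to the later (November 23, 2387):
Day-of-year of February 11, 2349: 42.
Day-of-year of November 23, 2387: 327.
2349 has 365 days, so 365 − 42 = 323 days remain in 2349.
Full years 2350–2386: 28 common + 9 leap = 28×365 + 9×366 = 13514 days.
Total: 323 + 13514 + 327 = 14164 days.
14164 mod 7 = 3, so 3 days before Monday is Friday.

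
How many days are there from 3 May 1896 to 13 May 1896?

Within May 1896: 13 − 3 = 10 days.

10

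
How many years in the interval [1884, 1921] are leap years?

Years divisible by 4 in [1884, 1921]: 1884, 1888, 1892, 1896, 1900, 1904, 1908, 1912, 1916, 1920.
Of these, 1900 is divisible by 100 but not 400, so not leap.
Leap years: 10 − 1 = 9.

9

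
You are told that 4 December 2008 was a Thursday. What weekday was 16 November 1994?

Count forward from the earlier date (November 16, 1994) to the later (December 4, 2008):
Day-of-year of November 16, 1994: 320.
Day-of-year of December 4, 2008: 339.
1994 has 365 days, so 365 − 320 = 45 days remain in 1994.
Full years 1995–2007: 10 common + 3 leap = 10×365 + 3×366 = 4748 days.
Total: 45 + 4748 + 339 = 5132 days.
5132 mod 7 = 1, so 1 day before Thursday is Wednesday.

Wednesday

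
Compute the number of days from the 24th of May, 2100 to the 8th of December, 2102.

May 24, 2100 → May 24, 2101: 365 days.
May 24, 2101 → May 24, 2102: 365 days.
May 2102: 31 − 24 = 7 days remain.
Then June (30), July (31), August (31), September (30), October (31), November (30): 30 + 31 + 31 + 30 + 31 + 30 = 183 days.
December 1–8, 2102: 8 days.
Residual: 198 days.
Total: 928 days.

928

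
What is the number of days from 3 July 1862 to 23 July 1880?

From July 3, 1862 to July 3, 1880: 18 years, of which 5 contain a Feb 29 — 13×365 + 5×366 = 6575 days.
Within July 1880: 23 − 3 = 20 days.
Total: 6595 days.

6595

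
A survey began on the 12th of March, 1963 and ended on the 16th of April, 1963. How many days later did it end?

March 1963: 31 − 12 = 19 days remain.
April 1–16, 1963: 16 days.
Total: 19 + 16 = 35 days.

35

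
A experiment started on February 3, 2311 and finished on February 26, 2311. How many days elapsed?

23

Within February 2311: 26 − 3 = 23 days.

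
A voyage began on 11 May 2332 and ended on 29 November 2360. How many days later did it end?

10429

Day-of-year of May 11, 2332: 132.
Day-of-year of November 29, 2360: 334.
2332 has 366 days, so 366 − 132 = 234 days remain in 2332.
Full years 2333–2359: 21 common + 6 leap = 21×365 + 6×366 = 9861 days.
Total: 234 + 9861 + 334 = 10429 days.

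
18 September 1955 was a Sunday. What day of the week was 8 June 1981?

Day-of-year of September 18, 1955: 261.
Day-of-year of June 8, 1981: 159.
1955 has 365 days, so 365 − 261 = 104 days remain in 1955.
Full years 1956–1980: 18 common + 7 leap = 18×365 + 7×366 = 9132 days.
Total: 104 + 9132 + 159 = 9395 days.
9395 mod 7 = 1, so 1 day after Sunday is Monday.

Monday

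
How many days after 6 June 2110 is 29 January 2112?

602

June 2110: 30 − 6 = 24 days remain.
Then 18 full months totalling 549 days.
January 1–29, 2112: 29 days.
Total: 24 + 549 + 29 = 602 days.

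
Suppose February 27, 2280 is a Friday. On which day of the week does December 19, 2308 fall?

Day-of-year of February 27, 2280: 58.
Day-of-year of December 19, 2308: 354.
2280 has 366 days, so 366 − 58 = 308 days remain in 2280.
Full years 2281–2307: 22 common + 5 leap = 22×365 + 5×366 = 9860 days.
Total: 308 + 9860 + 354 = 10522 days.
10522 mod 7 = 1, so 1 day after Friday is Saturday.

Saturday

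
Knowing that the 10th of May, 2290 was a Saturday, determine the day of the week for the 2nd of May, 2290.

Count forward from the earlier date (May 2, 2290) to the later (May 10, 2290):
Within May 2290: 10 − 2 = 8 days.
8 mod 7 = 1, so 1 day before Saturday is Friday.

Friday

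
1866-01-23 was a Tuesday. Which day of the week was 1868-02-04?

Tuesday

Day-of-year of January 23, 1866: 23.
Day-of-year of February 4, 1868: 35.
1866 has 365 days, so 365 − 23 = 342 days remain in 1866.
Full years: 1867: 365. Sum = 365.
Total: 342 + 365 + 35 = 742 days.
742 is a multiple of 7, so 1868-02-04 falls on the same weekday: Tuesday.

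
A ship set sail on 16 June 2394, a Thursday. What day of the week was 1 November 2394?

June 2394: 30 − 16 = 14 days remain.
Then July (31), August (31), September (30), October (31): 31 + 31 + 30 + 31 = 123 days.
November 1, 2394: 1 day.
Total: 14 + 123 + 1 = 138 days.
138 mod 7 = 5, so 5 days after Thursday is Tuesday.

Tuesday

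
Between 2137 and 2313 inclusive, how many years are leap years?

42

Years divisible by 4: 2140, 2144, …, 2312 — 44 in all.
Of these, 2200, 2300 are divisible by 100 but not 400, so not leap.
Leap years: 44 − 2 = 42.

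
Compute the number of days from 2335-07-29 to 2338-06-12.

1049

Day-of-year of July 29, 2335: 210.
Day-of-year of June 12, 2338: 163.
2335 has 365 days, so 365 − 210 = 155 days remain in 2335.
Full years: 2336: 366; 2337: 365. Sum = 731.
Total: 155 + 731 + 163 = 1049 days.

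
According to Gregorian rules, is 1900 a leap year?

1900 is not a leap year (divisible by 100 but not 400).

No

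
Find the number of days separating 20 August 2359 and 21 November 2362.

1189

Day-of-year of August 20, 2359: 232.
Day-of-year of November 21, 2362: 325.
2359 has 365 days, so 365 − 232 = 133 days remain in 2359.
Full years: 2360: 366; 2361: 365. Sum = 731.
Total: 133 + 731 + 325 = 1189 days.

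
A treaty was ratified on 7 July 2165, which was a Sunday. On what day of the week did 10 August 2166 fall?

July 2165: 31 − 7 = 24 days remain.
Then 12 full months totalling 365 days.
August 1–10, 2166: 10 days.
Total: 24 + 365 + 10 = 399 days.
399 is a multiple of 7, so 10 August 2166 falls on the same weekday: Sunday.

Sunday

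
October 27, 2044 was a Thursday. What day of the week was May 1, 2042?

Count forward from the earlier date (May 1, 2042) to the later (October 27, 2044):
May 1, 2042 → May 1, 2043: 365 days.
May 1, 2043 → May 1, 2044: 366 days (2044 is a leap year).
May 2044: 31 − 1 = 30 days remain.
Then June (30), July (31), August (31), September (30): 30 + 31 + 31 + 30 = 122 days.
October 1–27, 2044: 27 days.
Residual: 179 days.
Total: 910 days.
910 is a multiple of 7, so May 1, 2042 falls on the same weekday: Thursday.

Thursday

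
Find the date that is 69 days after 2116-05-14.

2116-07-22

Count 69 days after May 14, 2116:
May 2116: 31 − 14 = 17 days remain.
Then June (30): 30 days.
July 1–22, 2116: 22 days.
Total: 17 + 30 + 22 = 69 days.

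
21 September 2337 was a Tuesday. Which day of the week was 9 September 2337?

Count forward from the earlier date (September 9, 2337) to the later (September 21, 2337):
Within September 2337: 21 − 9 = 12 days.
12 mod 7 = 5, so 5 days before Tuesday is Thursday.

Thursday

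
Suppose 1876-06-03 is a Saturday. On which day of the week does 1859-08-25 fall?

Thursday

Count forward from the earlier date (August 25, 1859) to the later (June 3, 1876):
From August 25, 1859 to August 25, 1875: 16 years, of which 4 contain a Feb 29 — 12×365 + 4×366 = 5844 days.
August 1875: 31 − 25 = 6 days remain.
Then 9 full months totalling 274 days.
June 1–3, 1876: 3 days.
Residual: 283 days.
Total: 6127 days.
6127 mod 7 = 2, so 2 days before Saturday is Thursday.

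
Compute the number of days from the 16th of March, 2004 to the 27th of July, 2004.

March 2004: 31 − 16 = 15 days remain.
Then April (30), May (31), June (30): 30 + 31 + 30 = 91 days.
July 1–27, 2004: 27 days.
Total: 15 + 91 + 27 = 133 days.

133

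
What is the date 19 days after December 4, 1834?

December 23, 1834

Count 19 days after December 4, 1834:
Within December 1834: 23 − 4 = 19 days.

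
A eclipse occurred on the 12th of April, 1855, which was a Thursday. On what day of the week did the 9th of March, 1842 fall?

Wednesday

Count forward from the earlier date (March 9, 1842) to the later (April 12, 1855):
Day-of-year of March 9, 1842: 68.
Day-of-year of April 12, 1855: 102.
1842 has 365 days, so 365 − 68 = 297 days remain in 1842.
Full years 1843–1854: 9 common + 3 leap = 9×365 + 3×366 = 4383 days.
Total: 297 + 4383 + 102 = 4782 days.
4782 mod 7 = 1, so 1 day before Thursday is Wednesday.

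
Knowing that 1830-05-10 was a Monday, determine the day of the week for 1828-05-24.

Count forward from the earlier date (May 24, 1828) to the later (May 10, 1830):
Day-of-year of May 24, 1828: 145.
Day-of-year of May 10, 1830: 130.
1828 has 366 days, so 366 − 145 = 221 days remain in 1828.
Full years: 1829: 365. Sum = 365.
Total: 221 + 365 + 130 = 716 days.
716 mod 7 = 2, so 2 days before Monday is Saturday.

Saturday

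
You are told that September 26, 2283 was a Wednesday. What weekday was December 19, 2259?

Count forward from the earlier date (December 19, 2259) to the later (September 26, 2283):
From December 19, 2259 to December 19, 2282: 23 years, of which 6 contain a Feb 29 — 17×365 + 6×366 = 8401 days.
December 2282: 31 − 19 = 12 days remain.
Then January (31), February 2283 (28), March (31), April (30), May (31), June (30), July (31), August (31): 31 + 28 + 31 + 30 + 31 + 30 + 31 + 31 = 243 days.
September 1–26, 2283: 26 days.
Residual: 281 days.
Total: 8682 days.
8682 mod 7 = 2, so 2 days before Wednesday is Monday.

Monday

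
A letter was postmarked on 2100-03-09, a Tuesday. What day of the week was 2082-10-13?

Tuesday

Count forward from the earlier date (October 13, 2082) to the later (March 9, 2100):
Day-of-year of October 13, 2082: 286.
Day-of-year of March 9, 2100: 68.
2082 has 365 days, so 365 − 286 = 79 days remain in 2082.
Full years 2083–2099: 13 common + 4 leap = 13×365 + 4×366 = 6209 days.
Total: 79 + 6209 + 68 = 6356 days.
6356 is a multiple of 7, so 2082-10-13 falls on the same weekday: Tuesday.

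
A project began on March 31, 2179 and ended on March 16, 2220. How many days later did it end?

Day-of-year of March 31, 2179: 90.
Day-of-year of March 16, 2220: 76.
2179 has 365 days, so 365 − 90 = 275 days remain in 2179.
Full years 2180–2219: 31 common + 9 leap = 31×365 + 9×366 = 14609 days.
Total: 275 + 14609 + 76 = 14960 days.

14960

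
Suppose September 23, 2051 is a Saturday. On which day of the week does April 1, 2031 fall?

Tuesday

Count forward from the earlier date (April 1, 2031) to the later (September 23, 2051):
From April 1, 2031 to April 1, 2051: 20 years, of which 5 contain a Feb 29 — 15×365 + 5×366 = 7305 days.
April 2051: 30 − 1 = 29 days remain.
Then May (31), June (30), July (31), August (31): 31 + 30 + 31 + 31 = 123 days.
September 1–23, 2051: 23 days.
Residual: 175 days.
Total: 7480 days.
7480 mod 7 = 4, so 4 days before Saturday is Tuesday.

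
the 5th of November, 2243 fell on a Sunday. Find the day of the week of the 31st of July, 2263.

Friday

From November 5, 2243 to November 5, 2262: 19 years, of which 5 contain a Feb 29 — 14×365 + 5×366 = 6940 days.
November 2262: 30 − 5 = 25 days remain.
Then December (31), January (31), February 2263 (28), March (31), April (30), May (31), June (30): 31 + 31 + 28 + 31 + 30 + 31 + 30 = 212 days.
July 1–31, 2263: 31 days.
Residual: 268 days.
Total: 7208 days.
7208 mod 7 = 5, so 5 days after Sunday is Friday.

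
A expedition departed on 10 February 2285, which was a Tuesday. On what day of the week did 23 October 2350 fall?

Monday

Day-of-year of February 10, 2285: 41.
Day-of-year of October 23, 2350: 296.
2285 has 365 days, so 365 − 41 = 324 days remain in 2285.
Full years 2286–2349: 49 common + 15 leap = 49×365 + 15×366 = 23375 days.
Total: 324 + 23375 + 296 = 23995 days.
23995 mod 7 = 6, so 6 days after Tuesday is Monday.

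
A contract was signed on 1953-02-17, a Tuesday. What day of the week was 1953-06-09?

Tuesday

February 1953: 28 − 17 = 11 days remain (1953 is not a leap year, so February has 28 days).
Then March (31), April (30), May (31): 31 + 30 + 31 = 92 days.
June 1–9, 1953: 9 days.
Total: 11 + 92 + 9 = 112 days.
112 is a multiple of 7, so 1953-06-09 falls on the same weekday: Tuesday.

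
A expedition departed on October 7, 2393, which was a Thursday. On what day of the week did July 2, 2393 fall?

Friday

Count forward from the earlier date (July 2, 2393) to the later (October 7, 2393):
July 2393: 31 − 2 = 29 days remain.
Then August (31), September (30): 31 + 30 = 61 days.
October 1–7, 2393: 7 days.
Total: 29 + 61 + 7 = 97 days.
97 mod 7 = 6, so 6 days before Thursday is Friday.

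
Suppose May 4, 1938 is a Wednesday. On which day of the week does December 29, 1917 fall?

Saturday

Count forward from the earlier date (December 29, 1917) to the later (May 4, 1938):
From December 29, 1917 to December 29, 1937: 20 years, of which 5 contain a Feb 29 — 15×365 + 5×366 = 7305 days.
December 1937: 31 − 29 = 2 days remain.
Then January (31), February 1938 (28), March (31), April (30): 31 + 28 + 31 + 30 = 120 days.
May 1–4, 1938: 4 days.
Residual: 126 days.
Total: 7431 days.
7431 mod 7 = 4, so 4 days before Wednesday is Saturday.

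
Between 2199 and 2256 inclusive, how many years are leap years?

Years divisible by 4: 2200, 2204, …, 2256 — 15 in all.
Of these, 2200 is divisible by 100 but not 400, so not leap.
Leap years: 15 − 1 = 14.

14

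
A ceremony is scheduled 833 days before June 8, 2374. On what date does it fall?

February 26, 2372

Count 833 days before June 8, 2374:
Day-of-year of February 26, 2372: 57.
Day-of-year of June 8, 2374: 159.
2372 has 366 days, so 366 − 57 = 309 days remain in 2372.
Full years: 2373: 365. Sum = 365.
Total: 309 + 365 + 159 = 833 days.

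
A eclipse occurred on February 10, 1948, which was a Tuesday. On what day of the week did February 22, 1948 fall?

Within February 1948: 22 − 10 = 12 days.
12 mod 7 = 5, so 5 days after Tuesday is Sunday.

Sunday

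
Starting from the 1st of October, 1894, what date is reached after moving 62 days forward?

the 2nd of December, 1894

Count 62 days after October 1, 1894:
October 1894: 31 − 1 = 30 days remain.
Then November (30): 30 days.
December 1–2, 1894: 2 days.
Total: 30 + 30 + 2 = 62 days.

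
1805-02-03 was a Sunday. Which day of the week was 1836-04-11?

Monday

Day-of-year of February 3, 1805: 34.
Day-of-year of April 11, 1836: 102.
1805 has 365 days, so 365 − 34 = 331 days remain in 1805.
Full years 1806–1835: 23 common + 7 leap = 23×365 + 7×366 = 10957 days.
Total: 331 + 10957 + 102 = 11390 days.
11390 mod 7 = 1, so 1 day after Sunday is Monday.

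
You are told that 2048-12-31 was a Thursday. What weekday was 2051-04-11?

Tuesday

Day-of-year of December 31, 2048: 366.
Day-of-year of April 11, 2051: 101.
2048 has 366 days, so 366 − 366 = 0 days remain in 2048.
Full years: 2049: 365; 2050: 365. Sum = 730.
Total: 0 + 730 + 101 = 831 days.
831 mod 7 = 5, so 5 days after Thursday is Tuesday.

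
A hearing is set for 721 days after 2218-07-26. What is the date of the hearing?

2220-07-16

Count 721 days after July 26, 2218:
July 26, 2218 → July 26, 2219: 365 days.
July 2219: 31 − 26 = 5 days remain.
Then 11 full months totalling 335 days.
July 1–16, 2220: 16 days.
Residual: 356 days.
Total: 721 days.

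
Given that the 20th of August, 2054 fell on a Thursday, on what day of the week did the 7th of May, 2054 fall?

Count forward from the earlier date (May 7, 2054) to the later (August 20, 2054):
May 2054: 31 − 7 = 24 days remain.
Then June (30), July (31): 30 + 31 = 61 days.
August 1–20, 2054: 20 days.
Total: 24 + 61 + 20 = 105 days.
105 is a multiple of 7, so the 7th of May, 2054 falls on the same weekday: Thursday.

Thursday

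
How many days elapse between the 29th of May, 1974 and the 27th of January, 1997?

8279

Day-of-year of May 29, 1974: 149.
Day-of-year of January 27, 1997: 27.
1974 has 365 days, so 365 − 149 = 216 days remain in 1974.
Full years 1975–1996: 16 common + 6 leap = 16×365 + 6×366 = 8036 days.
Total: 216 + 8036 + 27 = 8279 days.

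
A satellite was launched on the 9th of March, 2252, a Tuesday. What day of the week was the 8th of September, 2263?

Tuesday

From March 9, 2252 to March 9, 2263: 11 years, of which 2 contain a Feb 29 — 9×365 + 2×366 = 4017 days.
March 2263: 31 − 9 = 22 days remain.
Then April (30), May (31), June (30), July (31), August (31): 30 + 31 + 30 + 31 + 31 = 153 days.
September 1–8, 2263: 8 days.
Residual: 183 days.
Total: 4200 days.
4200 is a multiple of 7, so the 8th of September, 2263 falls on the same weekday: Tuesday.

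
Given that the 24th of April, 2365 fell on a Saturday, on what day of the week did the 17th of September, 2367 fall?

April 2365: 30 − 24 = 6 days remain.
Then 28 full months totalling 853 days.
September 1–17, 2367: 17 days.
Total: 6 + 853 + 17 = 876 days.
876 mod 7 = 1, so 1 day after Saturday is Sunday.

Sunday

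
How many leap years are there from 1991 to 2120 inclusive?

Years divisible by 4: 1992, 1996, …, 2120 — 33 in all.
Of these, 2100 is divisible by 100 but not 400, so not leap.
2000 is divisible by 400, so still leap.
Leap years: 33 − 1 = 32.

32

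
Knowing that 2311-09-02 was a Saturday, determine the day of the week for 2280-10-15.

Count forward from the earlier date (October 15, 2280) to the later (September 2, 2311):
Day-of-year of October 15, 2280: 289.
Day-of-year of September 2, 2311: 245.
2280 has 366 days, so 366 − 289 = 77 days remain in 2280.
Full years 2281–2310: 24 common + 6 leap = 24×365 + 6×366 = 10956 days.
Total: 77 + 10956 + 245 = 11278 days.
11278 mod 7 = 1, so 1 day before Saturday is Friday.

Friday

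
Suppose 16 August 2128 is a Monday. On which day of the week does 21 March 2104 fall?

Count forward from the earlier date (March 21, 2104) to the later (August 16, 2128):
From March 21, 2104 to March 21, 2128: 24 years, of which 6 contain a Feb 29 — 18×365 + 6×366 = 8766 days.
March 2128: 31 − 21 = 10 days remain.
Then April (30), May (31), June (30), July (31): 30 + 31 + 30 + 31 = 122 days.
August 1–16, 2128: 16 days.
Residual: 148 days.
Total: 8914 days.
8914 mod 7 = 3, so 3 days before Monday is Friday.

Friday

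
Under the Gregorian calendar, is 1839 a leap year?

No

1839 is not a leap year.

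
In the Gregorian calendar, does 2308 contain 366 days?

Yes

2308 is a leap year.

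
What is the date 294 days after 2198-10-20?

2199-08-10

Count 294 days after October 20, 2198:
October 2198: 31 − 20 = 11 days remain.
Then 9 full months totalling 273 days.
August 1–10, 2199: 10 days.
Total: 11 + 273 + 10 = 294 days.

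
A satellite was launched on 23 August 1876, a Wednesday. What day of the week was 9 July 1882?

Sunday

August 23, 1876 → August 23, 1877: 365 days.
August 23, 1877 → August 23, 1878: 365 days.
August 23, 1878 → August 23, 1879: 365 days.
August 23, 1879 → August 23, 1880: 366 days (1880 is a leap year).
August 23, 1880 → August 23, 1881: 365 days.
August 1881: 31 − 23 = 8 days remain.
Then 10 full months totalling 303 days.
July 1–9, 1882: 9 days.
Residual: 320 days.
Total: 2146 days.
2146 mod 7 = 4, so 4 days after Wednesday is Sunday.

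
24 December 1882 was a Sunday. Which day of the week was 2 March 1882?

Count forward from the earlier date (March 2, 1882) to the later (December 24, 1882):
March 1882: 31 − 2 = 29 days remain.
Then April (30), May (31), June (30), July (31), August (31), September (30), October (31), November (30): 30 + 31 + 30 + 31 + 31 + 30 + 31 + 30 = 244 days.
December 1–24, 1882: 24 days.
Total: 29 + 244 + 24 = 297 days.
297 mod 7 = 3, so 3 days before Sunday is Thursday.

Thursday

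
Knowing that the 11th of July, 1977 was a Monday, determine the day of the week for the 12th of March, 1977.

Count forward from the earlier date (March 12, 1977) to the later (July 11, 1977):
March 1977: 31 − 12 = 19 days remain.
Then April (30), May (31), June (30): 30 + 31 + 30 = 91 days.
July 1–11, 1977: 11 days.
Total: 19 + 91 + 11 = 121 days.
121 mod 7 = 2, so 2 days before Monday is Saturday.

Saturday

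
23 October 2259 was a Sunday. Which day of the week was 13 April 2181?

Count forward from the earlier date (April 13, 2181) to the later (October 23, 2259):
Day-of-year of April 13, 2181: 103.
Day-of-year of October 23, 2259: 296.
2181 has 365 days, so 365 − 103 = 262 days remain in 2181.
Full years 2182–2258: 59 common + 18 leap = 59×365 + 18×366 = 28123 days.
Total: 262 + 28123 + 296 = 28681 days.
28681 mod 7 = 2, so 2 days before Sunday is Friday.

Friday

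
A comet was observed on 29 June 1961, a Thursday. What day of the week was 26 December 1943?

Sunday

Count forward from the earlier date (December 26, 1943) to the later (June 29, 1961):
From December 26, 1943 to December 26, 1960: 17 years, of which 5 contain a Feb 29 — 12×365 + 5×366 = 6210 days.
December 1960: 31 − 26 = 5 days remain.
Then January (31), February 1961 (28), March (31), April (30), May (31): 31 + 28 + 31 + 30 + 31 = 151 days.
June 1–29, 1961: 29 days.
Residual: 185 days.
Total: 6395 days.
6395 mod 7 = 4, so 4 days before Thursday is Sunday.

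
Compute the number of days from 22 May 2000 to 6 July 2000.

45

May 2000: 31 − 22 = 9 days remain.
Then June (30): 30 days.
July 1–6, 2000: 6 days.
Total: 9 + 30 + 6 = 45 days.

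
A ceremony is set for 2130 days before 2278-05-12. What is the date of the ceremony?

2272-07-12

Count 2130 days before May 12, 2278:
July 12, 2272 → July 12, 2273: 365 days.
July 12, 2273 → July 12, 2274: 365 days.
July 12, 2274 → July 12, 2275: 365 days.
July 12, 2275 → July 12, 2276: 366 days (2276 is a leap year).
July 12, 2276 → July 12, 2277: 365 days.
July 2277: 31 − 12 = 19 days remain.
Then 9 full months totalling 273 days.
May 1–12, 2278: 12 days.
Residual: 304 days.
Total: 2130 days.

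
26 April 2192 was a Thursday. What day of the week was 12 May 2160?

Count forward from the earlier date (May 12, 2160) to the later (April 26, 2192):
From May 12, 2160 to May 12, 2191: 31 years, of which 7 contain a Feb 29 — 24×365 + 7×366 = 11322 days.
May 2191: 31 − 12 = 19 days remain.
Then 10 full months totalling 305 days.
April 1–26, 2192: 26 days.
Residual: 350 days.
Total: 11672 days.
11672 mod 7 = 3, so 3 days before Thursday is Monday.

Monday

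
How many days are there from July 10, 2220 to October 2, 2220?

July 2220: 31 − 10 = 21 days remain.
Then August (31), September (30): 31 + 30 = 61 days.
October 1–2, 2220: 2 days.
Total: 21 + 61 + 2 = 84 days.

84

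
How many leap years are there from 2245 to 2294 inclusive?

12

Years divisible by 4 in [2245, 2294]: 2248, 2252, 2256, 2260, 2264, 2268, 2272, 2276, 2280, 2284, 2288, 2292.
No century exceptions apply. Count: 12.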